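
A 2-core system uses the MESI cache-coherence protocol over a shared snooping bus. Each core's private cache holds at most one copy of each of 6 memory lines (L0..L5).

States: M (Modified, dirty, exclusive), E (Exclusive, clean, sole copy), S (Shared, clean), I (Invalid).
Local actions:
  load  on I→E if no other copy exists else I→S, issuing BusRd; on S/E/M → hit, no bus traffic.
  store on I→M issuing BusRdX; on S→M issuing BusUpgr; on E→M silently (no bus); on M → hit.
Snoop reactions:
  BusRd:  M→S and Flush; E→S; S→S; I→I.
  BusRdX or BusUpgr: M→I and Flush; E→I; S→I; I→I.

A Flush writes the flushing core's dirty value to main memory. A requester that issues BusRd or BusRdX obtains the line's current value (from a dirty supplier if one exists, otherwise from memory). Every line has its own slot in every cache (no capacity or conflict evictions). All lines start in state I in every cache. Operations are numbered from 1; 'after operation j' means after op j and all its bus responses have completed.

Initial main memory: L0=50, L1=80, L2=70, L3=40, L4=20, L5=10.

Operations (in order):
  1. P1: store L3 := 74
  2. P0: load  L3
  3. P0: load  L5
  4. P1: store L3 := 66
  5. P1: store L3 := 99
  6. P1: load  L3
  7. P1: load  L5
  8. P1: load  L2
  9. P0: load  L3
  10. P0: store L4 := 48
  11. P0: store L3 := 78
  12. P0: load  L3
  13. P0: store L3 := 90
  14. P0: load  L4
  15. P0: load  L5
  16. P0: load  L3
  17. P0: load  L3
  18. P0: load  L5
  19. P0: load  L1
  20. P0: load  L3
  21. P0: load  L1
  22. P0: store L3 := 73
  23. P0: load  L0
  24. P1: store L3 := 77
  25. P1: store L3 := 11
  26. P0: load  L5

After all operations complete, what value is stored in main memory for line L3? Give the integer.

memory[L3] = 73

1. P1: store L3 := 74  bus=[BusRdX]  L3: P0=I P1=M  mem[L3]=40
2. P0: load  L3  bus=[BusRd,Flush]  L3: P0=S P1=S  mem[L3]=74
3. P0: load  L5  bus=[BusRd]  L5: P0=E P1=I  mem[L5]=10
4. P1: store L3 := 66  bus=[BusUpgr]  L3: P0=I P1=M  mem[L3]=74
5. P1: store L3 := 99  bus=[-]  L3: P0=I P1=M  mem[L3]=74
6. P1: load  L3  bus=[-]  L3: P0=I P1=M  mem[L3]=74
7. P1: load  L5  bus=[BusRd]  L5: P0=S P1=S  mem[L5]=10
8. P1: load  L2  bus=[BusRd]  L2: P0=I P1=E  mem[L2]=70
9. P0: load  L3  bus=[BusRd,Flush]  L3: P0=S P1=S  mem[L3]=99
10. P0: store L4 := 48  bus=[BusRdX]  L4: P0=M P1=I  mem[L4]=20
11. P0: store L3 := 78  bus=[BusUpgr]  L3: P0=M P1=I  mem[L3]=99
12. P0: load  L3  bus=[-]  L3: P0=M P1=I  mem[L3]=99
13. P0: store L3 := 90  bus=[-]  L3: P0=M P1=I  mem[L3]=99
14. P0: load  L4  bus=[-]  L4: P0=M P1=I  mem[L4]=20
15. P0: load  L5  bus=[-]  L5: P0=S P1=S  mem[L5]=10
16. P0: load  L3  bus=[-]  L3: P0=M P1=I  mem[L3]=99
17. P0: load  L3  bus=[-]  L3: P0=M P1=I  mem[L3]=99
18. P0: load  L5  bus=[-]  L5: P0=S P1=S  mem[L5]=10
19. P0: load  L1  bus=[BusRd]  L1: P0=E P1=I  mem[L1]=80
20. P0: load  L3  bus=[-]  L3: P0=M P1=I  mem[L3]=99
21. P0: load  L1  bus=[-]  L1: P0=E P1=I  mem[L1]=80
22. P0: store L3 := 73  bus=[-]  L3: P0=M P1=I  mem[L3]=99
23. P0: load  L0  bus=[BusRd]  L0: P0=E P1=I  mem[L0]=50
24. P1: store L3 := 77  bus=[BusRdX,Flush]  L3: P0=I P1=M  mem[L3]=73
25. P1: store L3 := 11  bus=[-]  L3: P0=I P1=M  mem[L3]=73
26. P0: load  L5  bus=[-]  L5: P0=S P1=S  mem[L5]=10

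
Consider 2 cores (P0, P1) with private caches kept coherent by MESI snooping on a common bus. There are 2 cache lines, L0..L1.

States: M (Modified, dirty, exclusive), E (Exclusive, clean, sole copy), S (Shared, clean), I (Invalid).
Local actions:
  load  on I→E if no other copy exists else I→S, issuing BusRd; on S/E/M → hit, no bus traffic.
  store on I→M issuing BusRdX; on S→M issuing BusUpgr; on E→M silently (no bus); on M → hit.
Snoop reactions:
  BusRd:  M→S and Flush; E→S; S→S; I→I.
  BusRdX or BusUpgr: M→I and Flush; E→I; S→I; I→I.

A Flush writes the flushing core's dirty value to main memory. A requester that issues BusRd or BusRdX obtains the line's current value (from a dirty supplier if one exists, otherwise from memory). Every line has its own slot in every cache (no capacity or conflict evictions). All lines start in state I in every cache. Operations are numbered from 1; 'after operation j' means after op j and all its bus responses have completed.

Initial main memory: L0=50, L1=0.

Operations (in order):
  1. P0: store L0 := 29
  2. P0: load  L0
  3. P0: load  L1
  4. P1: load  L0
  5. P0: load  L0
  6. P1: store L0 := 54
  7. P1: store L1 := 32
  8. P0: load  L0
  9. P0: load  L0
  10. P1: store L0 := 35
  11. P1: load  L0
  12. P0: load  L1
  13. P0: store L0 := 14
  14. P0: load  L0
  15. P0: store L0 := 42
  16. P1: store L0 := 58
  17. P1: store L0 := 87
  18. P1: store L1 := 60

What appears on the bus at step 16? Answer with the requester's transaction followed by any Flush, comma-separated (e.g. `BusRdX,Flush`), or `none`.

step 1: P0: store L0 := 29  ⟶  MI  (L0)  txn=BusRdX  M[L0]=50
step 2: P0: load  L0  ⟶  MI  (L0)  txn=∅  M[L0]=50
step 3: P0: load  L1  ⟶  EI  (L1)  txn=BusRd  M[L1]=0
step 4: P1: load  L0  ⟶  SS  (L0)  txn=BusRd+Flush  M[L0]=29
step 5: P0: load  L0  ⟶  SS  (L0)  txn=∅  M[L0]=29
step 6: P1: store L0 := 54  ⟶  IM  (L0)  txn=BusUpgr  M[L0]=29
step 7: P1: store L1 := 32  ⟶  IM  (L1)  txn=BusRdX  M[L1]=0
step 8: P0: load  L0  ⟶  SS  (L0)  txn=BusRd+Flush  M[L0]=54
step 9: P0: load  L0  ⟶  SS  (L0)  txn=∅  M[L0]=54
step 10: P1: store L0 := 35  ⟶  IM  (L0)  txn=BusUpgr  M[L0]=54
step 11: P1: load  L0  ⟶  IM  (L0)  txn=∅  M[L0]=54
step 12: P0: load  L1  ⟶  SS  (L1)  txn=BusRd+Flush  M[L1]=32
step 13: P0: store L0 := 14  ⟶  MI  (L0)  txn=BusRdX+Flush  M[L0]=35
step 14: P0: load  L0  ⟶  MI  (L0)  txn=∅  M[L0]=35
step 15: P0: store L0 := 42  ⟶  MI  (L0)  txn=∅  M[L0]=35
step 16: P1: store L0 := 58  ⟶  IM  (L0)  txn=BusRdX+Flush  M[L0]=42
step 17: P1: store L0 := 87  ⟶  IM  (L0)  txn=∅  M[L0]=42
step 18: P1: store L1 := 60  ⟶  IM  (L1)  txn=BusUpgr  M[L1]=32

bus = BusRdX,Flush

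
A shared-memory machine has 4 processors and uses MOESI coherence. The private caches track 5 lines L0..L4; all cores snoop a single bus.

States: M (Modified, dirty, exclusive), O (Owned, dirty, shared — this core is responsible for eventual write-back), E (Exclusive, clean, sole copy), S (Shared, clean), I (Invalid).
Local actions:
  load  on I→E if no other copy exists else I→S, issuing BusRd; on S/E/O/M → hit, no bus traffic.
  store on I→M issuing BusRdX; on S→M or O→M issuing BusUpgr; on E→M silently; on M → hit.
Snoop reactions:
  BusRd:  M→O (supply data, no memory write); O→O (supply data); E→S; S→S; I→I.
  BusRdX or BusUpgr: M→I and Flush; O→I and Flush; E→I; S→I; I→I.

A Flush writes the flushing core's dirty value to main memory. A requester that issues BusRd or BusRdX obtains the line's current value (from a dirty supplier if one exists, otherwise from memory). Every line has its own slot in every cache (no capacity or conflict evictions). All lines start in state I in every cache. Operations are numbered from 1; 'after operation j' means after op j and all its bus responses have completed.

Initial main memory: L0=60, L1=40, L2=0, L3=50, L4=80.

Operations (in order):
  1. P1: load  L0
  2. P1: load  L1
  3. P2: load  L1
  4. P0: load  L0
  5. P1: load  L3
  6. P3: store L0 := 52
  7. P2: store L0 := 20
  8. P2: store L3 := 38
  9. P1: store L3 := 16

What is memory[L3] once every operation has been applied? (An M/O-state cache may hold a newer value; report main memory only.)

step 1: P1: load  L0  ⟶  IEII  (L0)  txn=BusRd  M[L0]=60
step 2: P1: load  L1  ⟶  IEII  (L1)  txn=BusRd  M[L1]=40
step 3: P2: load  L1  ⟶  ISSI  (L1)  txn=BusRd  M[L1]=40
step 4: P0: load  L0  ⟶  SSII  (L0)  txn=BusRd  M[L0]=60
step 5: P1: load  L3  ⟶  IEII  (L3)  txn=BusRd  M[L3]=50
step 6: P3: store L0 := 52  ⟶  IIIM  (L0)  txn=BusRdX  M[L0]=60
step 7: P2: store L0 := 20  ⟶  IIMI  (L0)  txn=BusRdX+Flush  M[L0]=52
step 8: P2: store L3 := 38  ⟶  IIMI  (L3)  txn=BusRdX  M[L3]=50
step 9: P1: store L3 := 16  ⟶  IMII  (L3)  txn=BusRdX+Flush  M[L3]=38

memory[L3] = 38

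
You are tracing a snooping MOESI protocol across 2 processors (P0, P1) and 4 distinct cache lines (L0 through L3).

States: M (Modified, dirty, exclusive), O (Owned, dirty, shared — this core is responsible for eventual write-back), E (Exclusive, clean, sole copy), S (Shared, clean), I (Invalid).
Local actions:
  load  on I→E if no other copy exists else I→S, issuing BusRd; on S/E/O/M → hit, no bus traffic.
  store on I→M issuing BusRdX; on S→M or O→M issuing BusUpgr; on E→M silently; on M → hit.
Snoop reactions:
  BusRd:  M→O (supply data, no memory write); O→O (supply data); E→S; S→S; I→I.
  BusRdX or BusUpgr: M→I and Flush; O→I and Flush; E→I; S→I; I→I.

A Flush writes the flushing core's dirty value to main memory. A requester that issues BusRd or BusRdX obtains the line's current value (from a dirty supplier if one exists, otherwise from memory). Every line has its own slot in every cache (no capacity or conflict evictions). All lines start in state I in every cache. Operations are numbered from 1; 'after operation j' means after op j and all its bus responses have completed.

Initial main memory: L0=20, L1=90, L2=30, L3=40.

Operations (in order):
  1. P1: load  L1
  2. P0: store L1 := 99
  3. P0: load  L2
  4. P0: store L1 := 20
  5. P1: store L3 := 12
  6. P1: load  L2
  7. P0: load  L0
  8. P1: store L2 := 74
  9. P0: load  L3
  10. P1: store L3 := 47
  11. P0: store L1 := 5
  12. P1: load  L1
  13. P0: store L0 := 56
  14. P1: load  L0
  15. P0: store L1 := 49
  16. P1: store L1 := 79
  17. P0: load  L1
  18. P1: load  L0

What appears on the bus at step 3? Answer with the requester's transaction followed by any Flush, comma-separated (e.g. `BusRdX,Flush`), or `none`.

[1] P1: load  L1 | P0:I, P1:E(90) | bus: BusRd
[2] P0: store L1 := 99 | P0:M(99), P1:I | bus: BusRdX
[3] P0: load  L2 | P0:E(30), P1:I | bus: BusRd
[4] P0: store L1 := 20 | P0:M(20), P1:I | bus: none
[5] P1: store L3 := 12 | P0:I, P1:M(12) | bus: BusRdX
[6] P1: load  L2 | P0:S(30), P1:S(30) | bus: BusRd
[7] P0: load  L0 | P0:E(20), P1:I | bus: BusRd
[8] P1: store L2 := 74 | P0:I, P1:M(74) | bus: BusUpgr
[9] P0: load  L3 | P0:S(12), P1:O(12) | bus: BusRd
[10] P1: store L3 := 47 | P0:I, P1:M(47) | bus: BusUpgr
[11] P0: store L1 := 5 | P0:M(5), P1:I | bus: none
[12] P1: load  L1 | P0:O(5), P1:S(5) | bus: BusRd
[13] P0: store L0 := 56 | P0:M(56), P1:I | bus: none
[14] P1: load  L0 | P0:O(56), P1:S(56) | bus: BusRd
[15] P0: store L1 := 49 | P0:M(49), P1:I | bus: BusUpgr
[16] P1: store L1 := 79 | P0:I, P1:M(79) | bus: BusRdX,Flush
[17] P0: load  L1 | P0:S(79), P1:O(79) | bus: BusRd
[18] P1: load  L0 | P0:O(56), P1:S(56) | bus: none

bus = BusRd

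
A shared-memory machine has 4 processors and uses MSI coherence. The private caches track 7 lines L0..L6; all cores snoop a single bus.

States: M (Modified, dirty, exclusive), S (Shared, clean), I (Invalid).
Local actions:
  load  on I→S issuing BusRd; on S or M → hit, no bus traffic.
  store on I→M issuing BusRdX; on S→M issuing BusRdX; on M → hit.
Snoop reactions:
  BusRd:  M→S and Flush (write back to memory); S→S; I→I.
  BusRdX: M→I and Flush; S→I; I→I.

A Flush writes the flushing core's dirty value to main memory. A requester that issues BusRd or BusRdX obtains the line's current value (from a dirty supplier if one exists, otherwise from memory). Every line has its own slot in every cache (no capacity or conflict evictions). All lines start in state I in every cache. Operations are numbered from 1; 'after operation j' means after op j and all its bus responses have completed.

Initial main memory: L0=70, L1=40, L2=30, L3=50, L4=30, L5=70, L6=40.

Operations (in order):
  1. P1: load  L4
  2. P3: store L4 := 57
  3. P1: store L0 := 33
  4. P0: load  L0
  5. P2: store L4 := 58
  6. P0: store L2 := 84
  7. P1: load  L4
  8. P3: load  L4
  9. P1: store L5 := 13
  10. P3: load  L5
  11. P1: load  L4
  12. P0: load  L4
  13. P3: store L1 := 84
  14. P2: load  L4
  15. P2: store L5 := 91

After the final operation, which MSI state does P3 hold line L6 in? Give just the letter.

1. P1: load  L4  bus=[BusRd]  L4: P0=I P1=S P2=I P3=I  mem[L4]=30
2. P3: store L4 := 57  bus=[BusRdX]  L4: P0=I P1=I P2=I P3=M  mem[L4]=30
3. P1: store L0 := 33  bus=[BusRdX]  L0: P0=I P1=M P2=I P3=I  mem[L0]=70
4. P0: load  L0  bus=[BusRd,Flush]  L0: P0=S P1=S P2=I P3=I  mem[L0]=33
5. P2: store L4 := 58  bus=[BusRdX,Flush]  L4: P0=I P1=I P2=M P3=I  mem[L4]=57
6. P0: store L2 := 84  bus=[BusRdX]  L2: P0=M P1=I P2=I P3=I  mem[L2]=30
7. P1: load  L4  bus=[BusRd,Flush]  L4: P0=I P1=S P2=S P3=I  mem[L4]=58
8. P3: load  L4  bus=[BusRd]  L4: P0=I P1=S P2=S P3=S  mem[L4]=58
9. P1: store L5 := 13  bus=[BusRdX]  L5: P0=I P1=M P2=I P3=I  mem[L5]=70
10. P3: load  L5  bus=[BusRd,Flush]  L5: P0=I P1=S P2=I P3=S  mem[L5]=13
11. P1: load  L4  bus=[-]  L4: P0=I P1=S P2=S P3=S  mem[L4]=58
12. P0: load  L4  bus=[BusRd]  L4: P0=S P1=S P2=S P3=S  mem[L4]=58
13. P3: store L1 := 84  bus=[BusRdX]  L1: P0=I P1=I P2=I P3=M  mem[L1]=40
14. P2: load  L4  bus=[-]  L4: P0=S P1=S P2=S P3=S  mem[L4]=58
15. P2: store L5 := 91  bus=[BusRdX]  L5: P0=I P1=I P2=M P3=I  mem[L5]=13

state = I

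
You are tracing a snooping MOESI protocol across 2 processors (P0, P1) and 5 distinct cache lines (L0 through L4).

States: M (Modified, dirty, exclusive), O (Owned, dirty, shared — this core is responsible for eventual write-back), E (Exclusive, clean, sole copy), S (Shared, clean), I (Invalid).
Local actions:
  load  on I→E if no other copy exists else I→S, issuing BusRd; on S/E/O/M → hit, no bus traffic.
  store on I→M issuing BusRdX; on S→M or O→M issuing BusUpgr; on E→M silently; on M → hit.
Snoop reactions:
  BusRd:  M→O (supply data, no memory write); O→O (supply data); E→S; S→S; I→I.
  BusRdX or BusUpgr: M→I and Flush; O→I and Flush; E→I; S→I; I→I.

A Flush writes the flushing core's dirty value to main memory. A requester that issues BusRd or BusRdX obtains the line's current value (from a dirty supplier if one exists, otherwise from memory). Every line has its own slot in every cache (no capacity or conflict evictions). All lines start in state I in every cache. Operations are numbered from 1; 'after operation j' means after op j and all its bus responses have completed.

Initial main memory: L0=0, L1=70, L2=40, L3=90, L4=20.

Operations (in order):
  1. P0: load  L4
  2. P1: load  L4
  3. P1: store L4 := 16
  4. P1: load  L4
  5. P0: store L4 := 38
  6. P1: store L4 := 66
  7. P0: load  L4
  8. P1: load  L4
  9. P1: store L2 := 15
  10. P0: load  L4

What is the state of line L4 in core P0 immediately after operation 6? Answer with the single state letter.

1. P0: load  L4  bus=[BusRd]  L4: P0=E P1=I  mem[L4]=20
2. P1: load  L4  bus=[BusRd]  L4: P0=S P1=S  mem[L4]=20
3. P1: store L4 := 16  bus=[BusUpgr]  L4: P0=I P1=M  mem[L4]=20
4. P1: load  L4  bus=[-]  L4: P0=I P1=M  mem[L4]=20
5. P0: store L4 := 38  bus=[BusRdX,Flush]  L4: P0=M P1=I  mem[L4]=16
6. P1: store L4 := 66  bus=[BusRdX,Flush]  L4: P0=I P1=M  mem[L4]=38
7. P0: load  L4  bus=[BusRd]  L4: P0=S P1=O  mem[L4]=38
8. P1: load  L4  bus=[-]  L4: P0=S P1=O  mem[L4]=38
9. P1: store L2 := 15  bus=[BusRdX]  L2: P0=I P1=M  mem[L2]=40
10. P0: load  L4  bus=[-]  L4: P0=S P1=O  mem[L4]=38

state = I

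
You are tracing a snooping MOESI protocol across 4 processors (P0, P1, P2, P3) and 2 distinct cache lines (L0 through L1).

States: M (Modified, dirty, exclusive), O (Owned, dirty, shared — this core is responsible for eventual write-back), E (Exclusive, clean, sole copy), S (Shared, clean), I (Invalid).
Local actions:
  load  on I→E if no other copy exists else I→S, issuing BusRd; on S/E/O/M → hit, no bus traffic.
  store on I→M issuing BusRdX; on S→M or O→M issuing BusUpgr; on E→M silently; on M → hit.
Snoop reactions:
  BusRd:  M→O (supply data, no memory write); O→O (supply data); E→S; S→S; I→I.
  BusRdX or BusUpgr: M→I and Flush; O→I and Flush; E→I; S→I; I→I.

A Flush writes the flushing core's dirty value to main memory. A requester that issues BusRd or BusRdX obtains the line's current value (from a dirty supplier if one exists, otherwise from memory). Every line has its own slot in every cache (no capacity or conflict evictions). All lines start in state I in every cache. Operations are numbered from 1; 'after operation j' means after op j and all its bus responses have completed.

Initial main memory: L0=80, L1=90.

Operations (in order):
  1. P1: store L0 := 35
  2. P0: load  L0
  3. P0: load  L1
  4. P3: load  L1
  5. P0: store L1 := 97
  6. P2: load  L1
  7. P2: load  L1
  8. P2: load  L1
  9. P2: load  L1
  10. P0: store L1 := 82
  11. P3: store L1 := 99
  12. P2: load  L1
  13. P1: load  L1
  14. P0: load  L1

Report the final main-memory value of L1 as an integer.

1. P1: store L0 := 35  bus=[BusRdX]  L0: P0=I P1=M P2=I P3=I  mem[L0]=80
2. P0: load  L0  bus=[BusRd]  L0: P0=S P1=O P2=I P3=I  mem[L0]=80
3. P0: load  L1  bus=[BusRd]  L1: P0=E P1=I P2=I P3=I  mem[L1]=90
4. P3: load  L1  bus=[BusRd]  L1: P0=S P1=I P2=I P3=S  mem[L1]=90
5. P0: store L1 := 97  bus=[BusUpgr]  L1: P0=M P1=I P2=I P3=I  mem[L1]=90
6. P2: load  L1  bus=[BusRd]  L1: P0=O P1=I P2=S P3=I  mem[L1]=90
7. P2: load  L1  bus=[-]  L1: P0=O P1=I P2=S P3=I  mem[L1]=90
8. P2: load  L1  bus=[-]  L1: P0=O P1=I P2=S P3=I  mem[L1]=90
9. P2: load  L1  bus=[-]  L1: P0=O P1=I P2=S P3=I  mem[L1]=90
10. P0: store L1 := 82  bus=[BusUpgr]  L1: P0=M P1=I P2=I P3=I  mem[L1]=90
11. P3: store L1 := 99  bus=[BusRdX,Flush]  L1: P0=I P1=I P2=I P3=M  mem[L1]=82
12. P2: load  L1  bus=[BusRd]  L1: P0=I P1=I P2=S P3=O  mem[L1]=82
13. P1: load  L1  bus=[BusRd]  L1: P0=I P1=S P2=S P3=O  mem[L1]=82
14. P0: load  L1  bus=[BusRd]  L1: P0=S P1=S P2=S P3=O  mem[L1]=82

memory[L1] = 82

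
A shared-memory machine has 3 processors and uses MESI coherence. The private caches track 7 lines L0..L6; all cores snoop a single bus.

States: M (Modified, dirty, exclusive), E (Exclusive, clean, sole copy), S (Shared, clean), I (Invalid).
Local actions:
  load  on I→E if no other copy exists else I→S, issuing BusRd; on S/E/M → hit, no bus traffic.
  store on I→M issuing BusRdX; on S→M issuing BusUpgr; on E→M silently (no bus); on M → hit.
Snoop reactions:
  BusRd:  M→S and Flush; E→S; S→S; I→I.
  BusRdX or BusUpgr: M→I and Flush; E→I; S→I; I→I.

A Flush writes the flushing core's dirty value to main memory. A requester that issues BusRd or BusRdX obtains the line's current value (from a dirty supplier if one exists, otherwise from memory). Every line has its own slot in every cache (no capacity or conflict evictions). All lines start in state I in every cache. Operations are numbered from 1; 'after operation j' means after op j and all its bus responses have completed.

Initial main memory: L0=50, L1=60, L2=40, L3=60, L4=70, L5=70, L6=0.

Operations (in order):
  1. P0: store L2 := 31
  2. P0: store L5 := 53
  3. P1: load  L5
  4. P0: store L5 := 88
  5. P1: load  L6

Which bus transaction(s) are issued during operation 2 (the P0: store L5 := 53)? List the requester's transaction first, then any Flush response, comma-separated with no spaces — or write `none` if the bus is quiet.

bus = BusRdX

step 1: P0: store L2 := 31  ⟶  MII  (L2)  txn=BusRdX  M[L2]=40
step 2: P0: store L5 := 53  ⟶  MII  (L5)  txn=BusRdX  M[L5]=70
step 3: P1: load  L5  ⟶  SSI  (L5)  txn=BusRd+Flush  M[L5]=53
step 4: P0: store L5 := 88  ⟶  MII  (L5)  txn=BusUpgr  M[L5]=53
step 5: P1: load  L6  ⟶  IEI  (L6)  txn=BusRd  M[L6]=0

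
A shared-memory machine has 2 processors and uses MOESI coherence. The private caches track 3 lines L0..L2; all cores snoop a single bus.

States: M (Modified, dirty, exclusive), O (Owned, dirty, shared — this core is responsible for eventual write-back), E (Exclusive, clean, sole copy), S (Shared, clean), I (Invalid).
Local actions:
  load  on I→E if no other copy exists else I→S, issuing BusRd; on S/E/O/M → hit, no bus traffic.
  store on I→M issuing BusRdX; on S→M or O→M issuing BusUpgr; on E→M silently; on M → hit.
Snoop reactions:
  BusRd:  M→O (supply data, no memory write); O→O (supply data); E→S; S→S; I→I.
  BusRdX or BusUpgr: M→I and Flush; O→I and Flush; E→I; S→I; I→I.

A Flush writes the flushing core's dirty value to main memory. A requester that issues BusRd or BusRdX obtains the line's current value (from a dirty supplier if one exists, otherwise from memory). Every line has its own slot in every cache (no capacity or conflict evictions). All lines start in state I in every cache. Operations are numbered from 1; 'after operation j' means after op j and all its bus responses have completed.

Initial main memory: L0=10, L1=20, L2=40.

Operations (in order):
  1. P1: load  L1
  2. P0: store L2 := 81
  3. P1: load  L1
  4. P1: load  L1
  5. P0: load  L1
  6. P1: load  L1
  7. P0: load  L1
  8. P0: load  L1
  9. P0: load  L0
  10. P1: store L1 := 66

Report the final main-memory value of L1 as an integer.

memory[L1] = 20

  op1 P1: load  L1 → I/E on L1; bus BusRd; mem=20
  op2 P0: store L2 := 81 → M/I on L2; bus BusRdX; mem=40
  op3 P1: load  L1 → I/E on L1; bus (none); mem=20
  op4 P1: load  L1 → I/E on L1; bus (none); mem=20
  op5 P0: load  L1 → S/S on L1; bus BusRd; mem=20
  op6 P1: load  L1 → S/S on L1; bus (none); mem=20
  op7 P0: load  L1 → S/S on L1; bus (none); mem=20
  op8 P0: load  L1 → S/S on L1; bus (none); mem=20
  op9 P0: load  L0 → E/I on L0; bus BusRd; mem=10
  op10 P1: store L1 := 66 → I/M on L1; bus BusUpgr; mem=20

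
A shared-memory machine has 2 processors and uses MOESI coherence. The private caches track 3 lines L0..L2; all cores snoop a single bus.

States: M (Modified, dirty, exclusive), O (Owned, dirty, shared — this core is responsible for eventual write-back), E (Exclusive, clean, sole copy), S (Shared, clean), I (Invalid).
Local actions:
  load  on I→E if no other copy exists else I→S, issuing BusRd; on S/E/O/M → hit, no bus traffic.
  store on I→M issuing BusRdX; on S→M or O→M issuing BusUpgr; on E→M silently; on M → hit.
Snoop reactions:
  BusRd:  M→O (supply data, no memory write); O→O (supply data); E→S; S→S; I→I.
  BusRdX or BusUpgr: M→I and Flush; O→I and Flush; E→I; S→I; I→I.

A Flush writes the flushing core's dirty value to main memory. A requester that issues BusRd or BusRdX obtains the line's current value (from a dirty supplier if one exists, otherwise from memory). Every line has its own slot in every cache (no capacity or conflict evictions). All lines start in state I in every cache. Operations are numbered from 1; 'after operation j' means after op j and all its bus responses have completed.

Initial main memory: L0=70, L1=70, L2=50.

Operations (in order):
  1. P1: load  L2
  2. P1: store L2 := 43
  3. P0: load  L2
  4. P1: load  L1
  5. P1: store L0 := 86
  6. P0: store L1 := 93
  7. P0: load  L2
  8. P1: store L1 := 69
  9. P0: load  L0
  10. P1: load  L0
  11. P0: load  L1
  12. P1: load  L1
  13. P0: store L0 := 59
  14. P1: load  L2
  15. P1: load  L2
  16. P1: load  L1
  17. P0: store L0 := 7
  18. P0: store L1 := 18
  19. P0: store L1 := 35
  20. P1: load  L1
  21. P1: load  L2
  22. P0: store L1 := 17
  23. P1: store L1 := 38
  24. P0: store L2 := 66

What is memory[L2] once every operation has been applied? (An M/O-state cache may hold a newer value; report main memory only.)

1. P1: load  L2  bus=[BusRd]  L2: P0=I P1=E  mem[L2]=50
2. P1: store L2 := 43  bus=[-]  L2: P0=I P1=M  mem[L2]=50
3. P0: load  L2  bus=[BusRd]  L2: P0=S P1=O  mem[L2]=50
4. P1: load  L1  bus=[BusRd]  L1: P0=I P1=E  mem[L1]=70
5. P1: store L0 := 86  bus=[BusRdX]  L0: P0=I P1=M  mem[L0]=70
6. P0: store L1 := 93  bus=[BusRdX]  L1: P0=M P1=I  mem[L1]=70
7. P0: load  L2  bus=[-]  L2: P0=S P1=O  mem[L2]=50
8. P1: store L1 := 69  bus=[BusRdX,Flush]  L1: P0=I P1=M  mem[L1]=93
9. P0: load  L0  bus=[BusRd]  L0: P0=S P1=O  mem[L0]=70
10. P1: load  L0  bus=[-]  L0: P0=S P1=O  mem[L0]=70
11. P0: load  L1  bus=[BusRd]  L1: P0=S P1=O  mem[L1]=93
12. P1: load  L1  bus=[-]  L1: P0=S P1=O  mem[L1]=93
13. P0: store L0 := 59  bus=[BusUpgr,Flush]  L0: P0=M P1=I  mem[L0]=86
14. P1: load  L2  bus=[-]  L2: P0=S P1=O  mem[L2]=50
15. P1: load  L2  bus=[-]  L2: P0=S P1=O  mem[L2]=50
16. P1: load  L1  bus=[-]  L1: P0=S P1=O  mem[L1]=93
17. P0: store L0 := 7  bus=[-]  L0: P0=M P1=I  mem[L0]=86
18. P0: store L1 := 18  bus=[BusUpgr,Flush]  L1: P0=M P1=I  mem[L1]=69
19. P0: store L1 := 35  bus=[-]  L1: P0=M P1=I  mem[L1]=69
20. P1: load  L1  bus=[BusRd]  L1: P0=O P1=S  mem[L1]=69
21. P1: load  L2  bus=[-]  L2: P0=S P1=O  mem[L2]=50
22. P0: store L1 := 17  bus=[BusUpgr]  L1: P0=M P1=I  mem[L1]=69
23. P1: store L1 := 38  bus=[BusRdX,Flush]  L1: P0=I P1=M  mem[L1]=17
24. P0: store L2 := 66  bus=[BusUpgr,Flush]  L2: P0=M P1=I  mem[L2]=43

memory[L2] = 43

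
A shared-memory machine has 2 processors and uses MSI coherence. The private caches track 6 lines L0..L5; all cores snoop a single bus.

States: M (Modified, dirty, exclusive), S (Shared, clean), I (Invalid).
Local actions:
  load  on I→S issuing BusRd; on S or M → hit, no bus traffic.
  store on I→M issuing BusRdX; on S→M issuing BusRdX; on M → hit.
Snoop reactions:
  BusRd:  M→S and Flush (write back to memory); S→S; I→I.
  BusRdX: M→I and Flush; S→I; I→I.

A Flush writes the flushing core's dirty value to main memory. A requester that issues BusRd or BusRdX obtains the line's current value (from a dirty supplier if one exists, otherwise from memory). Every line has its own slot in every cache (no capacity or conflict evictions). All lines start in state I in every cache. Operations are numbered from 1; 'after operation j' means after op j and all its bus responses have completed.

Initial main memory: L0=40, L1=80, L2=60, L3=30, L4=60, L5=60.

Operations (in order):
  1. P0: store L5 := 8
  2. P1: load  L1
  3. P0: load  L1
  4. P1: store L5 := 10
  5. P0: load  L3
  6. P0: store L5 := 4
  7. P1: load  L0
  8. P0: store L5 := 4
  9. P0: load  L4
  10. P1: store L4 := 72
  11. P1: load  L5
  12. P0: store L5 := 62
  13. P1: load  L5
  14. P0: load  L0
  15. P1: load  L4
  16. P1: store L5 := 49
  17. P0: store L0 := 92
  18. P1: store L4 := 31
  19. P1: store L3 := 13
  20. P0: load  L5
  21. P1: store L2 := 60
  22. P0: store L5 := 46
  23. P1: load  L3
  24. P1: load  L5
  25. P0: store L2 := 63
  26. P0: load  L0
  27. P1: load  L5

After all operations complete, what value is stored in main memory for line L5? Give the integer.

memory[L5] = 46

step 1: P0: store L5 := 8  ⟶  MI  (L5)  txn=BusRdX  M[L5]=60
step 2: P1: load  L1  ⟶  IS  (L1)  txn=BusRd  M[L1]=80
step 3: P0: load  L1  ⟶  SS  (L1)  txn=BusRd  M[L1]=80
step 4: P1: store L5 := 10  ⟶  IM  (L5)  txn=BusRdX+Flush  M[L5]=8
step 5: P0: load  L3  ⟶  SI  (L3)  txn=BusRd  M[L3]=30
step 6: P0: store L5 := 4  ⟶  MI  (L5)  txn=BusRdX+Flush  M[L5]=10
step 7: P1: load  L0  ⟶  IS  (L0)  txn=BusRd  M[L0]=40
step 8: P0: store L5 := 4  ⟶  MI  (L5)  txn=∅  M[L5]=10
step 9: P0: load  L4  ⟶  SI  (L4)  txn=BusRd  M[L4]=60
step 10: P1: store L4 := 72  ⟶  IM  (L4)  txn=BusRdX  M[L4]=60
step 11: P1: load  L5  ⟶  SS  (L5)  txn=BusRd+Flush  M[L5]=4
step 12: P0: store L5 := 62  ⟶  MI  (L5)  txn=BusRdX  M[L5]=4
step 13: P1: load  L5  ⟶  SS  (L5)  txn=BusRd+Flush  M[L5]=62
step 14: P0: load  L0  ⟶  SS  (L0)  txn=BusRd  M[L0]=40
step 15: P1: load  L4  ⟶  IM  (L4)  txn=∅  M[L4]=60
step 16: P1: store L5 := 49  ⟶  IM  (L5)  txn=BusRdX  M[L5]=62
step 17: P0: store L0 := 92  ⟶  MI  (L0)  txn=BusRdX  M[L0]=40
step 18: P1: store L4 := 31  ⟶  IM  (L4)  txn=∅  M[L4]=60
step 19: P1: store L3 := 13  ⟶  IM  (L3)  txn=BusRdX  M[L3]=30
step 20: P0: load  L5  ⟶  SS  (L5)  txn=BusRd+Flush  M[L5]=49
step 21: P1: store L2 := 60  ⟶  IM  (L2)  txn=BusRdX  M[L2]=60
step 22: P0: store L5 := 46  ⟶  MI  (L5)  txn=BusRdX  M[L5]=49
step 23: P1: load  L3  ⟶  IM  (L3)  txn=∅  M[L3]=30
step 24: P1: load  L5  ⟶  SS  (L5)  txn=BusRd+Flush  M[L5]=46
step 25: P0: store L2 := 63  ⟶  MI  (L2)  txn=BusRdX+Flush  M[L2]=60
step 26: P0: load  L0  ⟶  MI  (L0)  txn=∅  M[L0]=40
step 27: P1: load  L5  ⟶  SS  (L5)  txn=∅  M[L5]=46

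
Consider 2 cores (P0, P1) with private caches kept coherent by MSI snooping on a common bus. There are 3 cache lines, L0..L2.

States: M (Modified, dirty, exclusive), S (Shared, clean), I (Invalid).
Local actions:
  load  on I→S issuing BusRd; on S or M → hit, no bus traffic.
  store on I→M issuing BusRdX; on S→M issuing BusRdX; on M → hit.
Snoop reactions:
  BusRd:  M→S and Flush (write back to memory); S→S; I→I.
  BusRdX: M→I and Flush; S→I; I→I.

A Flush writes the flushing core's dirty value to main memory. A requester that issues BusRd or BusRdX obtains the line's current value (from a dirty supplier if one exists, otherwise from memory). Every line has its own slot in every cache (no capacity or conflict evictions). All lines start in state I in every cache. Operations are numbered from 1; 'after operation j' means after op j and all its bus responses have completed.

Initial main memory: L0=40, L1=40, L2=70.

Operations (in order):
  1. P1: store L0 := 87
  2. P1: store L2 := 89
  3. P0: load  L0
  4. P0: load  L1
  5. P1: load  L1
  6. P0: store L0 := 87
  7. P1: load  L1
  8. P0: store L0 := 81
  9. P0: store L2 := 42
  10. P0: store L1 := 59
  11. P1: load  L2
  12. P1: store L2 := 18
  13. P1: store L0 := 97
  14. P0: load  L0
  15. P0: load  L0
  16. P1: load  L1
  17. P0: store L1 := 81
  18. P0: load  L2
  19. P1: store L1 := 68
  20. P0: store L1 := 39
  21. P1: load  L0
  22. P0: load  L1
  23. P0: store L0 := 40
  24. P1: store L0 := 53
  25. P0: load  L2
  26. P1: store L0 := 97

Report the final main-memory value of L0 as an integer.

memory[L0] = 40

step 1: P1: store L0 := 87  ⟶  IM  (L0)  txn=BusRdX  M[L0]=40
step 2: P1: store L2 := 89  ⟶  IM  (L2)  txn=BusRdX  M[L2]=70
step 3: P0: load  L0  ⟶  SS  (L0)  txn=BusRd+Flush  M[L0]=87
step 4: P0: load  L1  ⟶  SI  (L1)  txn=BusRd  M[L1]=40
step 5: P1: load  L1  ⟶  SS  (L1)  txn=BusRd  M[L1]=40
step 6: P0: store L0 := 87  ⟶  MI  (L0)  txn=BusRdX  M[L0]=87
step 7: P1: load  L1  ⟶  SS  (L1)  txn=∅  M[L1]=40
step 8: P0: store L0 := 81  ⟶  MI  (L0)  txn=∅  M[L0]=87
step 9: P0: store L2 := 42  ⟶  MI  (L2)  txn=BusRdX+Flush  M[L2]=89
step 10: P0: store L1 := 59  ⟶  MI  (L1)  txn=BusRdX  M[L1]=40
step 11: P1: load  L2  ⟶  SS  (L2)  txn=BusRd+Flush  M[L2]=42
step 12: P1: store L2 := 18  ⟶  IM  (L2)  txn=BusRdX  M[L2]=42
step 13: P1: store L0 := 97  ⟶  IM  (L0)  txn=BusRdX+Flush  M[L0]=81
step 14: P0: load  L0  ⟶  SS  (L0)  txn=BusRd+Flush  M[L0]=97
step 15: P0: load  L0  ⟶  SS  (L0)  txn=∅  M[L0]=97
step 16: P1: load  L1  ⟶  SS  (L1)  txn=BusRd+Flush  M[L1]=59
step 17: P0: store L1 := 81  ⟶  MI  (L1)  txn=BusRdX  M[L1]=59
step 18: P0: load  L2  ⟶  SS  (L2)  txn=BusRd+Flush  M[L2]=18
step 19: P1: store L1 := 68  ⟶  IM  (L1)  txn=BusRdX+Flush  M[L1]=81
step 20: P0: store L1 := 39  ⟶  MI  (L1)  txn=BusRdX+Flush  M[L1]=68
step 21: P1: load  L0  ⟶  SS  (L0)  txn=∅  M[L0]=97
step 22: P0: load  L1  ⟶  MI  (L1)  txn=∅  M[L1]=68
step 23: P0: store L0 := 40  ⟶  MI  (L0)  txn=BusRdX  M[L0]=97
step 24: P1: store L0 := 53  ⟶  IM  (L0)  txn=BusRdX+Flush  M[L0]=40
step 25: P0: load  L2  ⟶  SS  (L2)  txn=∅  M[L2]=18
step 26: P1: store L0 := 97  ⟶  IM  (L0)  txn=∅  M[L0]=40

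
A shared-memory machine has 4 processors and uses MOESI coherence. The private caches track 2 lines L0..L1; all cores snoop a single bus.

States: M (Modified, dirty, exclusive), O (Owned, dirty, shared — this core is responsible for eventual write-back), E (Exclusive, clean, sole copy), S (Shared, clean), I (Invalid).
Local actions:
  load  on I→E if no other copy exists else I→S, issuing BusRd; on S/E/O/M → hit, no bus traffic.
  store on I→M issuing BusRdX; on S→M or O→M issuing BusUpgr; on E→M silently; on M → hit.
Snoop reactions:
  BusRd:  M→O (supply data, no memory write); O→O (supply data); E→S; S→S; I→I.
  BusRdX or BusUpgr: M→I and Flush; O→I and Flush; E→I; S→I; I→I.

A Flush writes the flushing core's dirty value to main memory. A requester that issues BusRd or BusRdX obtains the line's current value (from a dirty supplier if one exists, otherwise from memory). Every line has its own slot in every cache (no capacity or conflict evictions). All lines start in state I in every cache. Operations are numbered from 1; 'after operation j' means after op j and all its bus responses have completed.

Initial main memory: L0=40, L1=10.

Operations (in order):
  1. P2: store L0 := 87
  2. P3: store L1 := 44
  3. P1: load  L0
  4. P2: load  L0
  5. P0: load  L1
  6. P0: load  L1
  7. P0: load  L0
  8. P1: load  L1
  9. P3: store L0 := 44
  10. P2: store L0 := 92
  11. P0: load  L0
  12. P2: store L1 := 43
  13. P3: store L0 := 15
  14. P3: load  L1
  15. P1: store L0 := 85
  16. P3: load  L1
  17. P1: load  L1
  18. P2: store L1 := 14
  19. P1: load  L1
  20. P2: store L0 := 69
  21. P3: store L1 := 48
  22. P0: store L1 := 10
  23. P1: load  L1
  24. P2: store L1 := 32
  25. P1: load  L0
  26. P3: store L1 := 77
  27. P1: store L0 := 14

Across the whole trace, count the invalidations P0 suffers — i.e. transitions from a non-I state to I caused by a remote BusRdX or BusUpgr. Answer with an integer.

[1] P2: store L0 := 87 | P0:I, P1:I, P2:M(87), P3:I | bus: BusRdX
[2] P3: store L1 := 44 | P0:I, P1:I, P2:I, P3:M(44) | bus: BusRdX
[3] P1: load  L0 | P0:I, P1:S(87), P2:O(87), P3:I | bus: BusRd
[4] P2: load  L0 | P0:I, P1:S(87), P2:O(87), P3:I | bus: none
[5] P0: load  L1 | P0:S(44), P1:I, P2:I, P3:O(44) | bus: BusRd
[6] P0: load  L1 | P0:S(44), P1:I, P2:I, P3:O(44) | bus: none
[7] P0: load  L0 | P0:S(87), P1:S(87), P2:O(87), P3:I | bus: BusRd
[8] P1: load  L1 | P0:S(44), P1:S(44), P2:I, P3:O(44) | bus: BusRd
[9] P3: store L0 := 44 | P0:I, P1:I, P2:I, P3:M(44) | bus: BusRdX,Flush
[10] P2: store L0 := 92 | P0:I, P1:I, P2:M(92), P3:I | bus: BusRdX,Flush
[11] P0: load  L0 | P0:S(92), P1:I, P2:O(92), P3:I | bus: BusRd
[12] P2: store L1 := 43 | P0:I, P1:I, P2:M(43), P3:I | bus: BusRdX,Flush
[13] P3: store L0 := 15 | P0:I, P1:I, P2:I, P3:M(15) | bus: BusRdX,Flush
[14] P3: load  L1 | P0:I, P1:I, P2:O(43), P3:S(43) | bus: BusRd
[15] P1: store L0 := 85 | P0:I, P1:M(85), P2:I, P3:I | bus: BusRdX,Flush
[16] P3: load  L1 | P0:I, P1:I, P2:O(43), P3:S(43) | bus: none
[17] P1: load  L1 | P0:I, P1:S(43), P2:O(43), P3:S(43) | bus: BusRd
[18] P2: store L1 := 14 | P0:I, P1:I, P2:M(14), P3:I | bus: BusUpgr
[19] P1: load  L1 | P0:I, P1:S(14), P2:O(14), P3:I | bus: BusRd
[20] P2: store L0 := 69 | P0:I, P1:I, P2:M(69), P3:I | bus: BusRdX,Flush
[21] P3: store L1 := 48 | P0:I, P1:I, P2:I, P3:M(48) | bus: BusRdX,Flush
[22] P0: store L1 := 10 | P0:M(10), P1:I, P2:I, P3:I | bus: BusRdX,Flush
[23] P1: load  L1 | P0:O(10), P1:S(10), P2:I, P3:I | bus: BusRd
[24] P2: store L1 := 32 | P0:I, P1:I, P2:M(32), P3:I | bus: BusRdX,Flush
[25] P1: load  L0 | P0:I, P1:S(69), P2:O(69), P3:I | bus: BusRd
[26] P3: store L1 := 77 | P0:I, P1:I, P2:I, P3:M(77) | bus: BusRdX,Flush
[27] P1: store L0 := 14 | P0:I, P1:M(14), P2:I, P3:I | bus: BusUpgr,Flush

invalidations = 4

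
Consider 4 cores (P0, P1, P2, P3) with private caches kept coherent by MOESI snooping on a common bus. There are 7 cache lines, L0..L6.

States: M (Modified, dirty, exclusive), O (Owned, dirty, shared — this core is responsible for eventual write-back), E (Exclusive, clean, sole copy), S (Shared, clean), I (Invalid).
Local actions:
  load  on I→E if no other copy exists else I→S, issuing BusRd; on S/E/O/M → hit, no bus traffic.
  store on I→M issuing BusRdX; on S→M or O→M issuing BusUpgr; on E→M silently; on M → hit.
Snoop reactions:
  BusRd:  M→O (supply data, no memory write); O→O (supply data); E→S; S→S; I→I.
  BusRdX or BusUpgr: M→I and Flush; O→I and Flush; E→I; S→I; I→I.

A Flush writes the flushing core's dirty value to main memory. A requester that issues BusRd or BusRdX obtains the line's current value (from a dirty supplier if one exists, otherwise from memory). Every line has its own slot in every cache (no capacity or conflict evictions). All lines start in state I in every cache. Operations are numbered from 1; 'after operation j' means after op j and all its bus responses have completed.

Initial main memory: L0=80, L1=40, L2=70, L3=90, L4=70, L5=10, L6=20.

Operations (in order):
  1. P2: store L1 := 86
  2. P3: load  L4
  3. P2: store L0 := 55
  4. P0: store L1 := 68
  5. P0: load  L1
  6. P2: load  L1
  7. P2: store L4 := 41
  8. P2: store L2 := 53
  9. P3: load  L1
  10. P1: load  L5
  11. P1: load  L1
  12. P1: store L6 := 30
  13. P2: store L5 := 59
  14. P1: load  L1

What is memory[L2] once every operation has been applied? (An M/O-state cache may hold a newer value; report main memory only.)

memory[L2] = 70

step 1: P2: store L1 := 86  ⟶  IIMI  (L1)  txn=BusRdX  M[L1]=40
step 2: P3: load  L4  ⟶  IIIE  (L4)  txn=BusRd  M[L4]=70
step 3: P2: store L0 := 55  ⟶  IIMI  (L0)  txn=BusRdX  M[L0]=80
step 4: P0: store L1 := 68  ⟶  MIII  (L1)  txn=BusRdX+Flush  M[L1]=86
step 5: P0: load  L1  ⟶  MIII  (L1)  txn=∅  M[L1]=86
step 6: P2: load  L1  ⟶  OISI  (L1)  txn=BusRd  M[L1]=86
step 7: P2: store L4 := 41  ⟶  IIMI  (L4)  txn=BusRdX  M[L4]=70
step 8: P2: store L2 := 53  ⟶  IIMI  (L2)  txn=BusRdX  M[L2]=70
step 9: P3: load  L1  ⟶  OISS  (L1)  txn=BusRd  M[L1]=86
step 10: P1: load  L5  ⟶  IEII  (L5)  txn=BusRd  M[L5]=10
step 11: P1: load  L1  ⟶  OSSS  (L1)  txn=BusRd  M[L1]=86
step 12: P1: store L6 := 30  ⟶  IMII  (L6)  txn=BusRdX  M[L6]=20
step 13: P2: store L5 := 59  ⟶  IIMI  (L5)  txn=BusRdX  M[L5]=10
step 14: P1: load  L1  ⟶  OSSS  (L1)  txn=∅  M[L1]=86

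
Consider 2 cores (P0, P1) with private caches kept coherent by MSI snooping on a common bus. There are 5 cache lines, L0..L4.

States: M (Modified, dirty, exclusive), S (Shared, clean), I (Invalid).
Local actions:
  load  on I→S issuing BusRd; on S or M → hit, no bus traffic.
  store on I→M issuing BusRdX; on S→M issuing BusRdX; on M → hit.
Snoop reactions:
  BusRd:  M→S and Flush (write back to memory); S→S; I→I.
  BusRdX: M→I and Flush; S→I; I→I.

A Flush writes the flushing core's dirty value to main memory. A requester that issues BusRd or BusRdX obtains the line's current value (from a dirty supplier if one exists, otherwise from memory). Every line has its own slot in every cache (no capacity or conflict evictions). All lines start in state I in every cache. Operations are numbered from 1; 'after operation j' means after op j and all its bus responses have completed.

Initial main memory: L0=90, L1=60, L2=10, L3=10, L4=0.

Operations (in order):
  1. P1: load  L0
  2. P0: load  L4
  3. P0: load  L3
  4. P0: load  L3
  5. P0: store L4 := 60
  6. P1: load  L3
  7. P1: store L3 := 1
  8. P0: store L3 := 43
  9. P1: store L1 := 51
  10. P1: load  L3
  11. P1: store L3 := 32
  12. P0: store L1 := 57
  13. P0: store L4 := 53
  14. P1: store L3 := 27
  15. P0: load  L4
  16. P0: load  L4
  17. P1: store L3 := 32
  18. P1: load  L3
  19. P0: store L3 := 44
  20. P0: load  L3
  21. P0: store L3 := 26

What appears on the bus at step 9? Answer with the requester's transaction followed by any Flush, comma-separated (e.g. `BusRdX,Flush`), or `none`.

[1] P1: load  L0 | P0:I, P1:S(90) | bus: BusRd
[2] P0: load  L4 | P0:S(0), P1:I | bus: BusRd
[3] P0: load  L3 | P0:S(10), P1:I | bus: BusRd
[4] P0: load  L3 | P0:S(10), P1:I | bus: none
[5] P0: store L4 := 60 | P0:M(60), P1:I | bus: BusRdX
[6] P1: load  L3 | P0:S(10), P1:S(10) | bus: BusRd
[7] P1: store L3 := 1 | P0:I, P1:M(1) | bus: BusRdX
[8] P0: store L3 := 43 | P0:M(43), P1:I | bus: BusRdX,Flush
[9] P1: store L1 := 51 | P0:I, P1:M(51) | bus: BusRdX
[10] P1: load  L3 | P0:S(43), P1:S(43) | bus: BusRd,Flush
[11] P1: store L3 := 32 | P0:I, P1:M(32) | bus: BusRdX
[12] P0: store L1 := 57 | P0:M(57), P1:I | bus: BusRdX,Flush
[13] P0: store L4 := 53 | P0:M(53), P1:I | bus: none
[14] P1: store L3 := 27 | P0:I, P1:M(27) | bus: none
[15] P0: load  L4 | P0:M(53), P1:I | bus: none
[16] P0: load  L4 | P0:M(53), P1:I | bus: none
[17] P1: store L3 := 32 | P0:I, P1:M(32) | bus: none
[18] P1: load  L3 | P0:I, P1:M(32) | bus: none
[19] P0: store L3 := 44 | P0:M(44), P1:I | bus: BusRdX,Flush
[20] P0: load  L3 | P0:M(44), P1:I | bus: none
[21] P0: store L3 := 26 | P0:M(26), P1:I | bus: none

bus = BusRdX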